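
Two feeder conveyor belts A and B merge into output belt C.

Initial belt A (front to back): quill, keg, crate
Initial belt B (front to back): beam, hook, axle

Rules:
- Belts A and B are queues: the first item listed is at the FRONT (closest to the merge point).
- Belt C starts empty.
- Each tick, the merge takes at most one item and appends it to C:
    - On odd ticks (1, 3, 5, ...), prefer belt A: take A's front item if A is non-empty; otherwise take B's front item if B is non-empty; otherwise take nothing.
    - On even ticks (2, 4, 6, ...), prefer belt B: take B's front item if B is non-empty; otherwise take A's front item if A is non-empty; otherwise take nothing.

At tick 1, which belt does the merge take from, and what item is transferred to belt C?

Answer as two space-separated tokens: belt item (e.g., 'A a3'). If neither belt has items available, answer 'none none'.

Tick 1: prefer A, take quill from A; A=[keg,crate] B=[beam,hook,axle] C=[quill]

Answer: A quill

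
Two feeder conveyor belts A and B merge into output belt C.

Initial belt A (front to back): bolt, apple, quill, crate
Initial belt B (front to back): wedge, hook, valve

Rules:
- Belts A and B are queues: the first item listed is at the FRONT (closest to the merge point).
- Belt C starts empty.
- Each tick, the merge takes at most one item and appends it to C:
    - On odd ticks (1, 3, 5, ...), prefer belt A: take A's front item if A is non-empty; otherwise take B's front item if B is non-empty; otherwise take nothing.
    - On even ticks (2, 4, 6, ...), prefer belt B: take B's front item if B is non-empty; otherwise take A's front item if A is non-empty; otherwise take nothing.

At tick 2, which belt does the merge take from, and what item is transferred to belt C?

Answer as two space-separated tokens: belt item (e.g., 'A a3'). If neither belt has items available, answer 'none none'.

Answer: B wedge

Derivation:
Tick 1: prefer A, take bolt from A; A=[apple,quill,crate] B=[wedge,hook,valve] C=[bolt]
Tick 2: prefer B, take wedge from B; A=[apple,quill,crate] B=[hook,valve] C=[bolt,wedge]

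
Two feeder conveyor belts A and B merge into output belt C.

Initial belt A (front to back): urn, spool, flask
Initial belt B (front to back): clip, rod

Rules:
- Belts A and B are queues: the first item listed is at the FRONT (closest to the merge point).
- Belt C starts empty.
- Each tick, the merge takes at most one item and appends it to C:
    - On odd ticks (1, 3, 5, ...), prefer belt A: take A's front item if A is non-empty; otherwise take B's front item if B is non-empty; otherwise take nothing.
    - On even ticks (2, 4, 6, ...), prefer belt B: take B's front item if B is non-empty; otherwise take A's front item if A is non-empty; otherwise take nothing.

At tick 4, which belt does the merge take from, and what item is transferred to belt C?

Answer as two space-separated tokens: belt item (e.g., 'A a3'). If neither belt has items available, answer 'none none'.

Answer: B rod

Derivation:
Tick 1: prefer A, take urn from A; A=[spool,flask] B=[clip,rod] C=[urn]
Tick 2: prefer B, take clip from B; A=[spool,flask] B=[rod] C=[urn,clip]
Tick 3: prefer A, take spool from A; A=[flask] B=[rod] C=[urn,clip,spool]
Tick 4: prefer B, take rod from B; A=[flask] B=[-] C=[urn,clip,spool,rod]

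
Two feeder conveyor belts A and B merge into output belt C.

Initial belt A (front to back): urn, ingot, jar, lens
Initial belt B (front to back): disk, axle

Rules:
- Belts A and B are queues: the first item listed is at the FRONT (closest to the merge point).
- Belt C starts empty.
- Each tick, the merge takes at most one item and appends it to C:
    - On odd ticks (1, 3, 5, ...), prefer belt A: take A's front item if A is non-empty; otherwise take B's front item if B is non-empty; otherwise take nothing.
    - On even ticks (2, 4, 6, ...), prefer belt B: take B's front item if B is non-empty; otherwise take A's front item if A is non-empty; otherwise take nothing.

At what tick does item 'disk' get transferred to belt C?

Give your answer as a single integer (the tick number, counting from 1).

Answer: 2

Derivation:
Tick 1: prefer A, take urn from A; A=[ingot,jar,lens] B=[disk,axle] C=[urn]
Tick 2: prefer B, take disk from B; A=[ingot,jar,lens] B=[axle] C=[urn,disk]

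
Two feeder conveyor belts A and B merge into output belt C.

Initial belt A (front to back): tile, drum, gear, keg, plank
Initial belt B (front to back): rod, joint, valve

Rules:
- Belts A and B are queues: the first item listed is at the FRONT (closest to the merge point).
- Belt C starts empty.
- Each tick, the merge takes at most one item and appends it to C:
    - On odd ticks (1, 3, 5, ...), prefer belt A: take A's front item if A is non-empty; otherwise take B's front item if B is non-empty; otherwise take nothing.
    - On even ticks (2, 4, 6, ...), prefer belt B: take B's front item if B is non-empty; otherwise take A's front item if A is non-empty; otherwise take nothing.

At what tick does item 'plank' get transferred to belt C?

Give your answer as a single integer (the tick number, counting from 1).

Tick 1: prefer A, take tile from A; A=[drum,gear,keg,plank] B=[rod,joint,valve] C=[tile]
Tick 2: prefer B, take rod from B; A=[drum,gear,keg,plank] B=[joint,valve] C=[tile,rod]
Tick 3: prefer A, take drum from A; A=[gear,keg,plank] B=[joint,valve] C=[tile,rod,drum]
Tick 4: prefer B, take joint from B; A=[gear,keg,plank] B=[valve] C=[tile,rod,drum,joint]
Tick 5: prefer A, take gear from A; A=[keg,plank] B=[valve] C=[tile,rod,drum,joint,gear]
Tick 6: prefer B, take valve from B; A=[keg,plank] B=[-] C=[tile,rod,drum,joint,gear,valve]
Tick 7: prefer A, take keg from A; A=[plank] B=[-] C=[tile,rod,drum,joint,gear,valve,keg]
Tick 8: prefer B, take plank from A; A=[-] B=[-] C=[tile,rod,drum,joint,gear,valve,keg,plank]

Answer: 8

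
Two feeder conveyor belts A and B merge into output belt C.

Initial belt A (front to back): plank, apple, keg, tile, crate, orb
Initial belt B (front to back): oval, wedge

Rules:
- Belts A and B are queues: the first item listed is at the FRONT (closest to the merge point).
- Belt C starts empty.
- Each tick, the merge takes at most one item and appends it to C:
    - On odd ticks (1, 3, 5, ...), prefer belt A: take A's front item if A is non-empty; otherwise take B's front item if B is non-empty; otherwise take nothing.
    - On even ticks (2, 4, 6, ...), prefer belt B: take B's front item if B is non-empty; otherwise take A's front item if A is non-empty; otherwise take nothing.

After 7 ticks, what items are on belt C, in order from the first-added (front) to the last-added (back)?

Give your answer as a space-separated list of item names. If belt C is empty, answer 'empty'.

Answer: plank oval apple wedge keg tile crate

Derivation:
Tick 1: prefer A, take plank from A; A=[apple,keg,tile,crate,orb] B=[oval,wedge] C=[plank]
Tick 2: prefer B, take oval from B; A=[apple,keg,tile,crate,orb] B=[wedge] C=[plank,oval]
Tick 3: prefer A, take apple from A; A=[keg,tile,crate,orb] B=[wedge] C=[plank,oval,apple]
Tick 4: prefer B, take wedge from B; A=[keg,tile,crate,orb] B=[-] C=[plank,oval,apple,wedge]
Tick 5: prefer A, take keg from A; A=[tile,crate,orb] B=[-] C=[plank,oval,apple,wedge,keg]
Tick 6: prefer B, take tile from A; A=[crate,orb] B=[-] C=[plank,oval,apple,wedge,keg,tile]
Tick 7: prefer A, take crate from A; A=[orb] B=[-] C=[plank,oval,apple,wedge,keg,tile,crate]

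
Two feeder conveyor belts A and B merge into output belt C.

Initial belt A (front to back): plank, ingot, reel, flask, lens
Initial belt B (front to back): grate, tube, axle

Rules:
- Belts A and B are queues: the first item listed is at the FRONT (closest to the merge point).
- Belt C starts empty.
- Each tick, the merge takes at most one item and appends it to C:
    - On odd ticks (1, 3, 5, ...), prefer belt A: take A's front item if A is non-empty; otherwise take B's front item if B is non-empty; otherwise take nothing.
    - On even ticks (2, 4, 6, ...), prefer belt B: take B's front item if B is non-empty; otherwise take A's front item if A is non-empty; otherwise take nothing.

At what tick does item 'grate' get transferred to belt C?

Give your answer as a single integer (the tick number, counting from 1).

Answer: 2

Derivation:
Tick 1: prefer A, take plank from A; A=[ingot,reel,flask,lens] B=[grate,tube,axle] C=[plank]
Tick 2: prefer B, take grate from B; A=[ingot,reel,flask,lens] B=[tube,axle] C=[plank,grate]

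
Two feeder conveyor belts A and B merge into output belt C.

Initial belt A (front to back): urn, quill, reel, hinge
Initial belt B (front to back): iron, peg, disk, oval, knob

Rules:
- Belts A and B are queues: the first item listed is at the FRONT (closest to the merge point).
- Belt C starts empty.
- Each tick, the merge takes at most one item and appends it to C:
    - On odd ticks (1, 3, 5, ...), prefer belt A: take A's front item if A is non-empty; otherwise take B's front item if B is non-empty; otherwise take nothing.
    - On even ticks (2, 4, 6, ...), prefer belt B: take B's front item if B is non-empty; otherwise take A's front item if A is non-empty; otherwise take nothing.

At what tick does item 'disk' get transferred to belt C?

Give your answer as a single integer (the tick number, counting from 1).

Answer: 6

Derivation:
Tick 1: prefer A, take urn from A; A=[quill,reel,hinge] B=[iron,peg,disk,oval,knob] C=[urn]
Tick 2: prefer B, take iron from B; A=[quill,reel,hinge] B=[peg,disk,oval,knob] C=[urn,iron]
Tick 3: prefer A, take quill from A; A=[reel,hinge] B=[peg,disk,oval,knob] C=[urn,iron,quill]
Tick 4: prefer B, take peg from B; A=[reel,hinge] B=[disk,oval,knob] C=[urn,iron,quill,peg]
Tick 5: prefer A, take reel from A; A=[hinge] B=[disk,oval,knob] C=[urn,iron,quill,peg,reel]
Tick 6: prefer B, take disk from B; A=[hinge] B=[oval,knob] C=[urn,iron,quill,peg,reel,disk]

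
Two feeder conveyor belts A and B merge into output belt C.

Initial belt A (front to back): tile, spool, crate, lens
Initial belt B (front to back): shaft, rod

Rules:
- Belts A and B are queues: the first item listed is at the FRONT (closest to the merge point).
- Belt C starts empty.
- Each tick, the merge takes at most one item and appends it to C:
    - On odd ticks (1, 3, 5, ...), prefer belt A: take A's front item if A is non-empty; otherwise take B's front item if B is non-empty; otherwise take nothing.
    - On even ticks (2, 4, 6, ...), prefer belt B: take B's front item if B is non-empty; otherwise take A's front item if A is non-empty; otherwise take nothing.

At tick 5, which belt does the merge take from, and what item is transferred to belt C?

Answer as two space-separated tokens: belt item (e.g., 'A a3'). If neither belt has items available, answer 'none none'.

Answer: A crate

Derivation:
Tick 1: prefer A, take tile from A; A=[spool,crate,lens] B=[shaft,rod] C=[tile]
Tick 2: prefer B, take shaft from B; A=[spool,crate,lens] B=[rod] C=[tile,shaft]
Tick 3: prefer A, take spool from A; A=[crate,lens] B=[rod] C=[tile,shaft,spool]
Tick 4: prefer B, take rod from B; A=[crate,lens] B=[-] C=[tile,shaft,spool,rod]
Tick 5: prefer A, take crate from A; A=[lens] B=[-] C=[tile,shaft,spool,rod,crate]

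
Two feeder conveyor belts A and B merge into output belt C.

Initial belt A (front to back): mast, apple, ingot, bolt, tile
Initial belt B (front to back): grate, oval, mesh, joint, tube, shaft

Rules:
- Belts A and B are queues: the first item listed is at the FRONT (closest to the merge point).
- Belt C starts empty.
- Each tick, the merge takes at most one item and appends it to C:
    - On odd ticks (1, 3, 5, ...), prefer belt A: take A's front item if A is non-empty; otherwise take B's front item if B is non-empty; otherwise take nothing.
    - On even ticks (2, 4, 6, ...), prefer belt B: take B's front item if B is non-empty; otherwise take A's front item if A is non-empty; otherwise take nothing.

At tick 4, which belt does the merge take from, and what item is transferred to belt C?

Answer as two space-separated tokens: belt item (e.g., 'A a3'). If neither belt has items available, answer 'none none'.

Answer: B oval

Derivation:
Tick 1: prefer A, take mast from A; A=[apple,ingot,bolt,tile] B=[grate,oval,mesh,joint,tube,shaft] C=[mast]
Tick 2: prefer B, take grate from B; A=[apple,ingot,bolt,tile] B=[oval,mesh,joint,tube,shaft] C=[mast,grate]
Tick 3: prefer A, take apple from A; A=[ingot,bolt,tile] B=[oval,mesh,joint,tube,shaft] C=[mast,grate,apple]
Tick 4: prefer B, take oval from B; A=[ingot,bolt,tile] B=[mesh,joint,tube,shaft] C=[mast,grate,apple,oval]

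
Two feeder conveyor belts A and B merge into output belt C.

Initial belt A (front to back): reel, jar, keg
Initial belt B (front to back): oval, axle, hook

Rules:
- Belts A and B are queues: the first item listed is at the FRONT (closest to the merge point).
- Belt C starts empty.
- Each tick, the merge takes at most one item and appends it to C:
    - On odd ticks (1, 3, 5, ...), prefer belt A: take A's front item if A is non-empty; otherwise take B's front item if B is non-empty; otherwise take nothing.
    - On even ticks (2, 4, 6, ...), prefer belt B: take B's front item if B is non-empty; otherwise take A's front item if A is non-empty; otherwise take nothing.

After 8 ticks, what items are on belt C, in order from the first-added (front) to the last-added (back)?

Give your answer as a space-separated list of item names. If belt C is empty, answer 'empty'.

Tick 1: prefer A, take reel from A; A=[jar,keg] B=[oval,axle,hook] C=[reel]
Tick 2: prefer B, take oval from B; A=[jar,keg] B=[axle,hook] C=[reel,oval]
Tick 3: prefer A, take jar from A; A=[keg] B=[axle,hook] C=[reel,oval,jar]
Tick 4: prefer B, take axle from B; A=[keg] B=[hook] C=[reel,oval,jar,axle]
Tick 5: prefer A, take keg from A; A=[-] B=[hook] C=[reel,oval,jar,axle,keg]
Tick 6: prefer B, take hook from B; A=[-] B=[-] C=[reel,oval,jar,axle,keg,hook]
Tick 7: prefer A, both empty, nothing taken; A=[-] B=[-] C=[reel,oval,jar,axle,keg,hook]
Tick 8: prefer B, both empty, nothing taken; A=[-] B=[-] C=[reel,oval,jar,axle,keg,hook]

Answer: reel oval jar axle keg hook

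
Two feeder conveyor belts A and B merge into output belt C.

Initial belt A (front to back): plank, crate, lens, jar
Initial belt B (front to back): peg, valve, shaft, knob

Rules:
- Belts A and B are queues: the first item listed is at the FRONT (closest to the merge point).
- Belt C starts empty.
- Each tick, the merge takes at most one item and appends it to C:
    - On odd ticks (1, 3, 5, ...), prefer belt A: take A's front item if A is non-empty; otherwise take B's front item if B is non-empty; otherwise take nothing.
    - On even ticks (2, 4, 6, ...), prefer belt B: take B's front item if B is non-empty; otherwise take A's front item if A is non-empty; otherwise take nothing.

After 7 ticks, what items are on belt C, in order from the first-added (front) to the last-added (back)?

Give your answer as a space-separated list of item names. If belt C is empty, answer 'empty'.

Answer: plank peg crate valve lens shaft jar

Derivation:
Tick 1: prefer A, take plank from A; A=[crate,lens,jar] B=[peg,valve,shaft,knob] C=[plank]
Tick 2: prefer B, take peg from B; A=[crate,lens,jar] B=[valve,shaft,knob] C=[plank,peg]
Tick 3: prefer A, take crate from A; A=[lens,jar] B=[valve,shaft,knob] C=[plank,peg,crate]
Tick 4: prefer B, take valve from B; A=[lens,jar] B=[shaft,knob] C=[plank,peg,crate,valve]
Tick 5: prefer A, take lens from A; A=[jar] B=[shaft,knob] C=[plank,peg,crate,valve,lens]
Tick 6: prefer B, take shaft from B; A=[jar] B=[knob] C=[plank,peg,crate,valve,lens,shaft]
Tick 7: prefer A, take jar from A; A=[-] B=[knob] C=[plank,peg,crate,valve,lens,shaft,jar]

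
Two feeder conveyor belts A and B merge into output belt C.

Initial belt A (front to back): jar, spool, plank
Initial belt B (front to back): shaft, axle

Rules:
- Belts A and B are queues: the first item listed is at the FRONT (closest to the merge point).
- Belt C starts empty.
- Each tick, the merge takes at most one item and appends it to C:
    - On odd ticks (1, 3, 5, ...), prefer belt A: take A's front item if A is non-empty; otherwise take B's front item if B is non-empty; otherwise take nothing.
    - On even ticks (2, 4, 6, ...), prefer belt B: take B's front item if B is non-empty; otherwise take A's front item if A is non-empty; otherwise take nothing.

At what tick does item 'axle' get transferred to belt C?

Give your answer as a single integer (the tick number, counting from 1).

Tick 1: prefer A, take jar from A; A=[spool,plank] B=[shaft,axle] C=[jar]
Tick 2: prefer B, take shaft from B; A=[spool,plank] B=[axle] C=[jar,shaft]
Tick 3: prefer A, take spool from A; A=[plank] B=[axle] C=[jar,shaft,spool]
Tick 4: prefer B, take axle from B; A=[plank] B=[-] C=[jar,shaft,spool,axle]

Answer: 4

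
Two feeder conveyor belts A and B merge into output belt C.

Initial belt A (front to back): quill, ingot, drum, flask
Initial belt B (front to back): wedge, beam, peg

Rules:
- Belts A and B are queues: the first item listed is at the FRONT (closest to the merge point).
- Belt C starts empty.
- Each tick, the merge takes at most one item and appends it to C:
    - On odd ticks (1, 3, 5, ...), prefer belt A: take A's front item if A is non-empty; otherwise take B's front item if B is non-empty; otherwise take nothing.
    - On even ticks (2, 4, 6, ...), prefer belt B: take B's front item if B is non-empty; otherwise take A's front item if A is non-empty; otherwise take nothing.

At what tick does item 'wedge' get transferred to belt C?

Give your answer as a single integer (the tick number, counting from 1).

Answer: 2

Derivation:
Tick 1: prefer A, take quill from A; A=[ingot,drum,flask] B=[wedge,beam,peg] C=[quill]
Tick 2: prefer B, take wedge from B; A=[ingot,drum,flask] B=[beam,peg] C=[quill,wedge]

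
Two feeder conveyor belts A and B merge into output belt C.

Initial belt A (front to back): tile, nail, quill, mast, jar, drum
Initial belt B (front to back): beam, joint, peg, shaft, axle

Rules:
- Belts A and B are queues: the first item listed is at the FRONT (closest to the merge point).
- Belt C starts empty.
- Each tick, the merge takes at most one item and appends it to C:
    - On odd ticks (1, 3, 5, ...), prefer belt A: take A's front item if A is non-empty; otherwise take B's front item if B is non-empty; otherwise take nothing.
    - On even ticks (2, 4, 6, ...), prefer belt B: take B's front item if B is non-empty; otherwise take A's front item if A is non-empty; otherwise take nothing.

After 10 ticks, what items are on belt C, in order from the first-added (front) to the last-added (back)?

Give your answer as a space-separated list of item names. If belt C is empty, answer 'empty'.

Tick 1: prefer A, take tile from A; A=[nail,quill,mast,jar,drum] B=[beam,joint,peg,shaft,axle] C=[tile]
Tick 2: prefer B, take beam from B; A=[nail,quill,mast,jar,drum] B=[joint,peg,shaft,axle] C=[tile,beam]
Tick 3: prefer A, take nail from A; A=[quill,mast,jar,drum] B=[joint,peg,shaft,axle] C=[tile,beam,nail]
Tick 4: prefer B, take joint from B; A=[quill,mast,jar,drum] B=[peg,shaft,axle] C=[tile,beam,nail,joint]
Tick 5: prefer A, take quill from A; A=[mast,jar,drum] B=[peg,shaft,axle] C=[tile,beam,nail,joint,quill]
Tick 6: prefer B, take peg from B; A=[mast,jar,drum] B=[shaft,axle] C=[tile,beam,nail,joint,quill,peg]
Tick 7: prefer A, take mast from A; A=[jar,drum] B=[shaft,axle] C=[tile,beam,nail,joint,quill,peg,mast]
Tick 8: prefer B, take shaft from B; A=[jar,drum] B=[axle] C=[tile,beam,nail,joint,quill,peg,mast,shaft]
Tick 9: prefer A, take jar from A; A=[drum] B=[axle] C=[tile,beam,nail,joint,quill,peg,mast,shaft,jar]
Tick 10: prefer B, take axle from B; A=[drum] B=[-] C=[tile,beam,nail,joint,quill,peg,mast,shaft,jar,axle]

Answer: tile beam nail joint quill peg mast shaft jar axle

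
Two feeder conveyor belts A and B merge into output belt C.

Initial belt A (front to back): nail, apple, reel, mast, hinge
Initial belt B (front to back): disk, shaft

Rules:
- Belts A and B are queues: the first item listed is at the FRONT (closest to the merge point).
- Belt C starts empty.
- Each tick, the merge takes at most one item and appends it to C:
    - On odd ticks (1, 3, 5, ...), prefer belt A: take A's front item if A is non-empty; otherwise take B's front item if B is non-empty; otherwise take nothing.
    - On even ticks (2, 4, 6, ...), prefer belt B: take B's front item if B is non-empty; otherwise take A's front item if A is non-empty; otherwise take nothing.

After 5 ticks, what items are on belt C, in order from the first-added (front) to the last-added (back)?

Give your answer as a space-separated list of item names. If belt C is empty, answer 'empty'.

Tick 1: prefer A, take nail from A; A=[apple,reel,mast,hinge] B=[disk,shaft] C=[nail]
Tick 2: prefer B, take disk from B; A=[apple,reel,mast,hinge] B=[shaft] C=[nail,disk]
Tick 3: prefer A, take apple from A; A=[reel,mast,hinge] B=[shaft] C=[nail,disk,apple]
Tick 4: prefer B, take shaft from B; A=[reel,mast,hinge] B=[-] C=[nail,disk,apple,shaft]
Tick 5: prefer A, take reel from A; A=[mast,hinge] B=[-] C=[nail,disk,apple,shaft,reel]

Answer: nail disk apple shaft reel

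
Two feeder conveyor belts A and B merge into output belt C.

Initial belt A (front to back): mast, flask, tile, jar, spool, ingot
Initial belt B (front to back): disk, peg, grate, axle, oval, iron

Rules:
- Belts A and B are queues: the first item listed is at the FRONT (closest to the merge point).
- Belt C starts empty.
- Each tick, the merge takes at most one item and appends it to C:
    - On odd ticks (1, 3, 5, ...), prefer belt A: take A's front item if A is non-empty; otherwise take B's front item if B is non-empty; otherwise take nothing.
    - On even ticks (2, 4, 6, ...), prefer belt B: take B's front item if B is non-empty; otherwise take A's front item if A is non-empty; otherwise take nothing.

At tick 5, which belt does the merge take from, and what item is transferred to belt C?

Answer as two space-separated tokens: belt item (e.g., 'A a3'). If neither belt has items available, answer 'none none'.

Answer: A tile

Derivation:
Tick 1: prefer A, take mast from A; A=[flask,tile,jar,spool,ingot] B=[disk,peg,grate,axle,oval,iron] C=[mast]
Tick 2: prefer B, take disk from B; A=[flask,tile,jar,spool,ingot] B=[peg,grate,axle,oval,iron] C=[mast,disk]
Tick 3: prefer A, take flask from A; A=[tile,jar,spool,ingot] B=[peg,grate,axle,oval,iron] C=[mast,disk,flask]
Tick 4: prefer B, take peg from B; A=[tile,jar,spool,ingot] B=[grate,axle,oval,iron] C=[mast,disk,flask,peg]
Tick 5: prefer A, take tile from A; A=[jar,spool,ingot] B=[grate,axle,oval,iron] C=[mast,disk,flask,peg,tile]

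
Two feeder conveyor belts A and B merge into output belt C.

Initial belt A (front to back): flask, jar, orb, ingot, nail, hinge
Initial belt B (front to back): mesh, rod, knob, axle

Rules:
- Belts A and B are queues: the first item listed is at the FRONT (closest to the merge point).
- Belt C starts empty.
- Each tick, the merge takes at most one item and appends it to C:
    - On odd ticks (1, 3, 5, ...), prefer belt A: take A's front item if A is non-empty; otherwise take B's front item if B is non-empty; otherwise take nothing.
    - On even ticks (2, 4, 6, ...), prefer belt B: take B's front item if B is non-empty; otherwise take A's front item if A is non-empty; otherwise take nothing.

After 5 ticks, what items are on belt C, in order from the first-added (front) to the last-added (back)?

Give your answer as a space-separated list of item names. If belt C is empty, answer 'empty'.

Tick 1: prefer A, take flask from A; A=[jar,orb,ingot,nail,hinge] B=[mesh,rod,knob,axle] C=[flask]
Tick 2: prefer B, take mesh from B; A=[jar,orb,ingot,nail,hinge] B=[rod,knob,axle] C=[flask,mesh]
Tick 3: prefer A, take jar from A; A=[orb,ingot,nail,hinge] B=[rod,knob,axle] C=[flask,mesh,jar]
Tick 4: prefer B, take rod from B; A=[orb,ingot,nail,hinge] B=[knob,axle] C=[flask,mesh,jar,rod]
Tick 5: prefer A, take orb from A; A=[ingot,nail,hinge] B=[knob,axle] C=[flask,mesh,jar,rod,orb]

Answer: flask mesh jar rod orb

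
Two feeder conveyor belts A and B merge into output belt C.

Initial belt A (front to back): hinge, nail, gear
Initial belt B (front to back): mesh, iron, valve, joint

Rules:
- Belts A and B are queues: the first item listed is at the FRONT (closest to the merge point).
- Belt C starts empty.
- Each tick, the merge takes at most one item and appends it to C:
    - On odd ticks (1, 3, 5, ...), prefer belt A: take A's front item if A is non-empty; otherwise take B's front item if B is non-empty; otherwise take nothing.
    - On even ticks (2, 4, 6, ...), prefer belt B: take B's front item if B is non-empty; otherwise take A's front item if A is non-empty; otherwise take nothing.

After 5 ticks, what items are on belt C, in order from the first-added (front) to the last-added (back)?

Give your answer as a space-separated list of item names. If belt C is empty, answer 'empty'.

Tick 1: prefer A, take hinge from A; A=[nail,gear] B=[mesh,iron,valve,joint] C=[hinge]
Tick 2: prefer B, take mesh from B; A=[nail,gear] B=[iron,valve,joint] C=[hinge,mesh]
Tick 3: prefer A, take nail from A; A=[gear] B=[iron,valve,joint] C=[hinge,mesh,nail]
Tick 4: prefer B, take iron from B; A=[gear] B=[valve,joint] C=[hinge,mesh,nail,iron]
Tick 5: prefer A, take gear from A; A=[-] B=[valve,joint] C=[hinge,mesh,nail,iron,gear]

Answer: hinge mesh nail iron gear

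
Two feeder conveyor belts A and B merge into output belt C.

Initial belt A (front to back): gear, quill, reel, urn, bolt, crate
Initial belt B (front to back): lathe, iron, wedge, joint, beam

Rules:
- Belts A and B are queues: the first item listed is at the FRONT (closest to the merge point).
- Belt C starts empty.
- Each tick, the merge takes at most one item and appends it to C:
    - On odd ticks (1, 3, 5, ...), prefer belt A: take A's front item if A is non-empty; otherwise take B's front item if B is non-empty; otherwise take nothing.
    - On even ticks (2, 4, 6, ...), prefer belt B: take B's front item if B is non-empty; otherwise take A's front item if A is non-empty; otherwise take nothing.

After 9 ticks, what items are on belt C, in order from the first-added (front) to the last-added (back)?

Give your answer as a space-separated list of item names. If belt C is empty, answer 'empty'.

Answer: gear lathe quill iron reel wedge urn joint bolt

Derivation:
Tick 1: prefer A, take gear from A; A=[quill,reel,urn,bolt,crate] B=[lathe,iron,wedge,joint,beam] C=[gear]
Tick 2: prefer B, take lathe from B; A=[quill,reel,urn,bolt,crate] B=[iron,wedge,joint,beam] C=[gear,lathe]
Tick 3: prefer A, take quill from A; A=[reel,urn,bolt,crate] B=[iron,wedge,joint,beam] C=[gear,lathe,quill]
Tick 4: prefer B, take iron from B; A=[reel,urn,bolt,crate] B=[wedge,joint,beam] C=[gear,lathe,quill,iron]
Tick 5: prefer A, take reel from A; A=[urn,bolt,crate] B=[wedge,joint,beam] C=[gear,lathe,quill,iron,reel]
Tick 6: prefer B, take wedge from B; A=[urn,bolt,crate] B=[joint,beam] C=[gear,lathe,quill,iron,reel,wedge]
Tick 7: prefer A, take urn from A; A=[bolt,crate] B=[joint,beam] C=[gear,lathe,quill,iron,reel,wedge,urn]
Tick 8: prefer B, take joint from B; A=[bolt,crate] B=[beam] C=[gear,lathe,quill,iron,reel,wedge,urn,joint]
Tick 9: prefer A, take bolt from A; A=[crate] B=[beam] C=[gear,lathe,quill,iron,reel,wedge,urn,joint,bolt]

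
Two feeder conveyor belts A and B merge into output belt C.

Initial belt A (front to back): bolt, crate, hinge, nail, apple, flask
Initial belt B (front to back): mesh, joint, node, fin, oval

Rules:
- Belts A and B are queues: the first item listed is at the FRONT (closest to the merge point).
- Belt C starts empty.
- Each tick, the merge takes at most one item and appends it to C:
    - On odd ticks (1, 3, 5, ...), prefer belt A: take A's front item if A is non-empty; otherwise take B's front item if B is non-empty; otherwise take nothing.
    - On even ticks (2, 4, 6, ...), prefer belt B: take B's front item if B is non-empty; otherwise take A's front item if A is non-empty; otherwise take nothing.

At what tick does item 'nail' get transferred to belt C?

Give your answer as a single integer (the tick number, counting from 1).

Answer: 7

Derivation:
Tick 1: prefer A, take bolt from A; A=[crate,hinge,nail,apple,flask] B=[mesh,joint,node,fin,oval] C=[bolt]
Tick 2: prefer B, take mesh from B; A=[crate,hinge,nail,apple,flask] B=[joint,node,fin,oval] C=[bolt,mesh]
Tick 3: prefer A, take crate from A; A=[hinge,nail,apple,flask] B=[joint,node,fin,oval] C=[bolt,mesh,crate]
Tick 4: prefer B, take joint from B; A=[hinge,nail,apple,flask] B=[node,fin,oval] C=[bolt,mesh,crate,joint]
Tick 5: prefer A, take hinge from A; A=[nail,apple,flask] B=[node,fin,oval] C=[bolt,mesh,crate,joint,hinge]
Tick 6: prefer B, take node from B; A=[nail,apple,flask] B=[fin,oval] C=[bolt,mesh,crate,joint,hinge,node]
Tick 7: prefer A, take nail from A; A=[apple,flask] B=[fin,oval] C=[bolt,mesh,crate,joint,hinge,node,nail]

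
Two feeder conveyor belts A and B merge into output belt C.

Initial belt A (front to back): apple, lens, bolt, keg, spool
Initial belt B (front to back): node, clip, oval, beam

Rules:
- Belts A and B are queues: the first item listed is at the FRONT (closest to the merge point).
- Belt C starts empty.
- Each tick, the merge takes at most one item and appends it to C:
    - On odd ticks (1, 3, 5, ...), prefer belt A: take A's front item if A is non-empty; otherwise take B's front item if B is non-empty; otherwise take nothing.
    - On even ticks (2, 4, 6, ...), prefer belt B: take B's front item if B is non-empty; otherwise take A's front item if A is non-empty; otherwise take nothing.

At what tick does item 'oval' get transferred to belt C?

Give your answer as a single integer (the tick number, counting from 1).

Answer: 6

Derivation:
Tick 1: prefer A, take apple from A; A=[lens,bolt,keg,spool] B=[node,clip,oval,beam] C=[apple]
Tick 2: prefer B, take node from B; A=[lens,bolt,keg,spool] B=[clip,oval,beam] C=[apple,node]
Tick 3: prefer A, take lens from A; A=[bolt,keg,spool] B=[clip,oval,beam] C=[apple,node,lens]
Tick 4: prefer B, take clip from B; A=[bolt,keg,spool] B=[oval,beam] C=[apple,node,lens,clip]
Tick 5: prefer A, take bolt from A; A=[keg,spool] B=[oval,beam] C=[apple,node,lens,clip,bolt]
Tick 6: prefer B, take oval from B; A=[keg,spool] B=[beam] C=[apple,node,lens,clip,bolt,oval]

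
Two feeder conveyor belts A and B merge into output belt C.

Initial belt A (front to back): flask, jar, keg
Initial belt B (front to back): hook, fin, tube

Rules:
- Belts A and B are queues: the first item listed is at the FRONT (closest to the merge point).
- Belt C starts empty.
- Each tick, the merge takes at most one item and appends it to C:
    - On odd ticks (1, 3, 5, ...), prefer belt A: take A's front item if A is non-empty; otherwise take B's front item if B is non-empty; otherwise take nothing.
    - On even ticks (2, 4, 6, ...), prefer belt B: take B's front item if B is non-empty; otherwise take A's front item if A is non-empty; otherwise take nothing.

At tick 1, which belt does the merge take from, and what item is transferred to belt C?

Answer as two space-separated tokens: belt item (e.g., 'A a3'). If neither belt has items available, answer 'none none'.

Answer: A flask

Derivation:
Tick 1: prefer A, take flask from A; A=[jar,keg] B=[hook,fin,tube] C=[flask]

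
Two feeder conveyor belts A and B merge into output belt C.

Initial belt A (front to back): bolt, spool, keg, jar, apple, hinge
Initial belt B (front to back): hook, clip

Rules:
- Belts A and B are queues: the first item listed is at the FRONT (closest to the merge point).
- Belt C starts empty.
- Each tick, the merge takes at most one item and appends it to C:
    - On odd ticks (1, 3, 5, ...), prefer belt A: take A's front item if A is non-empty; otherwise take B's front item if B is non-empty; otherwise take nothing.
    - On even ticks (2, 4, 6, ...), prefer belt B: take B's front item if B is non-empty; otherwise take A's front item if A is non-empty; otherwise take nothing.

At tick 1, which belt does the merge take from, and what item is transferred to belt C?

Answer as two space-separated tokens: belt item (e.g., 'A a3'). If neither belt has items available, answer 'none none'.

Tick 1: prefer A, take bolt from A; A=[spool,keg,jar,apple,hinge] B=[hook,clip] C=[bolt]

Answer: A bolt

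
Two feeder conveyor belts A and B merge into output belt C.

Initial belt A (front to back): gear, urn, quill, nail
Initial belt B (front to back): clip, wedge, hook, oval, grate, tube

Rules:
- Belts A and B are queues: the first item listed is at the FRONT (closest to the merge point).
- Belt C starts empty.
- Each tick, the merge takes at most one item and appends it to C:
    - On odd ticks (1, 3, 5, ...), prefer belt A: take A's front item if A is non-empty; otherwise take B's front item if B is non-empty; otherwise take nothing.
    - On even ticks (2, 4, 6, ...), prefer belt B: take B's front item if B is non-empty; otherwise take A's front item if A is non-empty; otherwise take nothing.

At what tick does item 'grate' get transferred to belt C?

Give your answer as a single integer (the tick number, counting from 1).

Tick 1: prefer A, take gear from A; A=[urn,quill,nail] B=[clip,wedge,hook,oval,grate,tube] C=[gear]
Tick 2: prefer B, take clip from B; A=[urn,quill,nail] B=[wedge,hook,oval,grate,tube] C=[gear,clip]
Tick 3: prefer A, take urn from A; A=[quill,nail] B=[wedge,hook,oval,grate,tube] C=[gear,clip,urn]
Tick 4: prefer B, take wedge from B; A=[quill,nail] B=[hook,oval,grate,tube] C=[gear,clip,urn,wedge]
Tick 5: prefer A, take quill from A; A=[nail] B=[hook,oval,grate,tube] C=[gear,clip,urn,wedge,quill]
Tick 6: prefer B, take hook from B; A=[nail] B=[oval,grate,tube] C=[gear,clip,urn,wedge,quill,hook]
Tick 7: prefer A, take nail from A; A=[-] B=[oval,grate,tube] C=[gear,clip,urn,wedge,quill,hook,nail]
Tick 8: prefer B, take oval from B; A=[-] B=[grate,tube] C=[gear,clip,urn,wedge,quill,hook,nail,oval]
Tick 9: prefer A, take grate from B; A=[-] B=[tube] C=[gear,clip,urn,wedge,quill,hook,nail,oval,grate]

Answer: 9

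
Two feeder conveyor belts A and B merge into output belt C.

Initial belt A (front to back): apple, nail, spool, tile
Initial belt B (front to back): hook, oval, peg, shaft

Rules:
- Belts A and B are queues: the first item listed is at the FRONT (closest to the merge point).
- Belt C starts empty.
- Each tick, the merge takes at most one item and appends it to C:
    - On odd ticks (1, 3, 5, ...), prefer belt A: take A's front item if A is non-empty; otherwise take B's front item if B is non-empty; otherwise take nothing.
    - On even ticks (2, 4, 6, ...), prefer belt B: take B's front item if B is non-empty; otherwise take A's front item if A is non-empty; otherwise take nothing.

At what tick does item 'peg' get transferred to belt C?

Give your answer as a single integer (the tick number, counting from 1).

Tick 1: prefer A, take apple from A; A=[nail,spool,tile] B=[hook,oval,peg,shaft] C=[apple]
Tick 2: prefer B, take hook from B; A=[nail,spool,tile] B=[oval,peg,shaft] C=[apple,hook]
Tick 3: prefer A, take nail from A; A=[spool,tile] B=[oval,peg,shaft] C=[apple,hook,nail]
Tick 4: prefer B, take oval from B; A=[spool,tile] B=[peg,shaft] C=[apple,hook,nail,oval]
Tick 5: prefer A, take spool from A; A=[tile] B=[peg,shaft] C=[apple,hook,nail,oval,spool]
Tick 6: prefer B, take peg from B; A=[tile] B=[shaft] C=[apple,hook,nail,oval,spool,peg]

Answer: 6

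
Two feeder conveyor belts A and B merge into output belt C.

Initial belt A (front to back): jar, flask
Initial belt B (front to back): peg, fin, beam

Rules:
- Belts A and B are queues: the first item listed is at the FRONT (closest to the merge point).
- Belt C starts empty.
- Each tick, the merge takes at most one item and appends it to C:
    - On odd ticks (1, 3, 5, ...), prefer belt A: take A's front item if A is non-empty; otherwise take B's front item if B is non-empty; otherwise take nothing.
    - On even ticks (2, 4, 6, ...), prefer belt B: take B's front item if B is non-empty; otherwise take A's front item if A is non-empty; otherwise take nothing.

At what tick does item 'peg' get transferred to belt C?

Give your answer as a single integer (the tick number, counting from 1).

Tick 1: prefer A, take jar from A; A=[flask] B=[peg,fin,beam] C=[jar]
Tick 2: prefer B, take peg from B; A=[flask] B=[fin,beam] C=[jar,peg]

Answer: 2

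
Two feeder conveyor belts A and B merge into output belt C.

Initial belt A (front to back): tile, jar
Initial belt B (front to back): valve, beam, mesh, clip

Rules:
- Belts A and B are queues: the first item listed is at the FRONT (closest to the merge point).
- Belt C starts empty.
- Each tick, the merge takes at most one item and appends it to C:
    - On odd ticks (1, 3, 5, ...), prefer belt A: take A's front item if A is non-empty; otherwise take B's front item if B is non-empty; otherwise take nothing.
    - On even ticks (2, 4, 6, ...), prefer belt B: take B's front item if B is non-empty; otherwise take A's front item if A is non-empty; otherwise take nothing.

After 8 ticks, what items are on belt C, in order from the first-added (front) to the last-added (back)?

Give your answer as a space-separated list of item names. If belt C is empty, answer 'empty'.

Answer: tile valve jar beam mesh clip

Derivation:
Tick 1: prefer A, take tile from A; A=[jar] B=[valve,beam,mesh,clip] C=[tile]
Tick 2: prefer B, take valve from B; A=[jar] B=[beam,mesh,clip] C=[tile,valve]
Tick 3: prefer A, take jar from A; A=[-] B=[beam,mesh,clip] C=[tile,valve,jar]
Tick 4: prefer B, take beam from B; A=[-] B=[mesh,clip] C=[tile,valve,jar,beam]
Tick 5: prefer A, take mesh from B; A=[-] B=[clip] C=[tile,valve,jar,beam,mesh]
Tick 6: prefer B, take clip from B; A=[-] B=[-] C=[tile,valve,jar,beam,mesh,clip]
Tick 7: prefer A, both empty, nothing taken; A=[-] B=[-] C=[tile,valve,jar,beam,mesh,clip]
Tick 8: prefer B, both empty, nothing taken; A=[-] B=[-] C=[tile,valve,jar,beam,mesh,clip]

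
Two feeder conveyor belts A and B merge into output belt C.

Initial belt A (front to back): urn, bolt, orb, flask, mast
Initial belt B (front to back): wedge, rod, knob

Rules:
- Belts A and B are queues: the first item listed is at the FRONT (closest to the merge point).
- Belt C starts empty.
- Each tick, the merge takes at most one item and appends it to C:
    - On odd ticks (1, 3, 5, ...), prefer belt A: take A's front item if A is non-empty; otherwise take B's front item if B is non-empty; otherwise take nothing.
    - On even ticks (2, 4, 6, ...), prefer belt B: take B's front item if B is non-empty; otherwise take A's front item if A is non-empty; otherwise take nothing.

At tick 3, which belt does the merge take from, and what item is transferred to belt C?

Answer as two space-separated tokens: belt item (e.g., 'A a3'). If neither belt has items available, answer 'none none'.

Tick 1: prefer A, take urn from A; A=[bolt,orb,flask,mast] B=[wedge,rod,knob] C=[urn]
Tick 2: prefer B, take wedge from B; A=[bolt,orb,flask,mast] B=[rod,knob] C=[urn,wedge]
Tick 3: prefer A, take bolt from A; A=[orb,flask,mast] B=[rod,knob] C=[urn,wedge,bolt]

Answer: A bolt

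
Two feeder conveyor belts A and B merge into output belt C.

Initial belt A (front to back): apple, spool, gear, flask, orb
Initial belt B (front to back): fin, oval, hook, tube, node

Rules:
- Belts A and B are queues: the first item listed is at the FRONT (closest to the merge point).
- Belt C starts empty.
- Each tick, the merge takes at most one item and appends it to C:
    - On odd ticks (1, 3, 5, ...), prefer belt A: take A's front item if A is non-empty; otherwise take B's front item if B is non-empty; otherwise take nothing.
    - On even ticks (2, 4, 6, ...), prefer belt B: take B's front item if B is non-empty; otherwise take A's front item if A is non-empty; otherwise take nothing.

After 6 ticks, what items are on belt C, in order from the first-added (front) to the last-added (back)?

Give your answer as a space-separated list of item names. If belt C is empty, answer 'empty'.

Answer: apple fin spool oval gear hook

Derivation:
Tick 1: prefer A, take apple from A; A=[spool,gear,flask,orb] B=[fin,oval,hook,tube,node] C=[apple]
Tick 2: prefer B, take fin from B; A=[spool,gear,flask,orb] B=[oval,hook,tube,node] C=[apple,fin]
Tick 3: prefer A, take spool from A; A=[gear,flask,orb] B=[oval,hook,tube,node] C=[apple,fin,spool]
Tick 4: prefer B, take oval from B; A=[gear,flask,orb] B=[hook,tube,node] C=[apple,fin,spool,oval]
Tick 5: prefer A, take gear from A; A=[flask,orb] B=[hook,tube,node] C=[apple,fin,spool,oval,gear]
Tick 6: prefer B, take hook from B; A=[flask,orb] B=[tube,node] C=[apple,fin,spool,oval,gear,hook]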